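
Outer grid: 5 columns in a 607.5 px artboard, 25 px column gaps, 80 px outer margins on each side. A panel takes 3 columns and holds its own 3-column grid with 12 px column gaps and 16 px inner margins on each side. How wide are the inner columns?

67.5 px

Outer content = 607.5 − 2·80 = 447.5 px.
447.5 − 4·25 = 347.5; ÷5 gives c = 69.5 px.
Span of 3: 3·69.5 + 2·25 = 208.5 + 50 = 258.5 px.
Inner content = 258.5 − 2·16 = 226.5 px.
3d + 2·12 = 226.5 → 3d = 202.5 → d = 67.5 px.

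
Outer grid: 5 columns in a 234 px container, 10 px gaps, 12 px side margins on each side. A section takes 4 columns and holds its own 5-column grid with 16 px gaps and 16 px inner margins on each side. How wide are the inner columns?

14 px

Take off 24 px of margins, leaving 210 px.
210 − 4·10 = 170; ÷5 gives c = 34 px.
Span of 4: 4·34 + 3·10 = 136 + 30 = 166 px.
Inner content = 166 − 2·16 = 134 px.
5d + 4·16 = 134 → 5d = 70 → d = 14 px.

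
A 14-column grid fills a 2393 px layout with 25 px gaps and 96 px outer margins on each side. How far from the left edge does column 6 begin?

Inside the margins: 2393 − 192 = 2201 px.
14 columns + 13 gaps: 14c + 13·25 = 2201.
14c = 2201 − 325 = 1876, so c = 134 px.
Each column+gutter stride is 159 px; 5 of them past the 96 px margin is 96 + 795 = 891 px.

891 px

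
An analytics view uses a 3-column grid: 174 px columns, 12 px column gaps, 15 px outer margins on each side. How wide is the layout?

Layout = 2·15 + 3·174 + 2·12 = 30 + 522 + 24 = 576 px.

576 px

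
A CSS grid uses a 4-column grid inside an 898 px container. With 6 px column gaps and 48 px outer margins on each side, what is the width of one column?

Content width = 898 − 2·48 = 802 px.
4 columns + 3 column gaps: 4c + 3·6 = 802.
4c = 802 − 18 = 784, so c = 196 px.

196 px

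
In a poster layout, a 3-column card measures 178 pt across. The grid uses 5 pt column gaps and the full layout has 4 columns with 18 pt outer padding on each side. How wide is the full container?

3c + 2·5 = 178 → 3c = 168 → c = 56 pt.
Container = 2·18 + 4·56 + 3·5 = 36 + 224 + 15 = 275 pt.

275 pt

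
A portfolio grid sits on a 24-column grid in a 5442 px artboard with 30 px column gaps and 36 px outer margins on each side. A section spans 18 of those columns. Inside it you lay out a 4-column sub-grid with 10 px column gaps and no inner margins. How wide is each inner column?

997.5 px

Take off 72 px of margins, leaving 5370 px.
Subtracting 23 column gaps of 30 leaves 4680 for 24 columns, so c = 195 px.
18 columns plus 17 column gaps: 3510 + 510 = 4020 px.
4 columns + 3 column gaps: 4d + 3·10 = 4020.
4d = 4020 − 30 = 3990, so d = 997.5 px.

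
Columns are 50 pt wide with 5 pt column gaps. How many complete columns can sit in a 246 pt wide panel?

4 columns

k columns need k·50 + (k−1)·5 = k·55 − 5.
k·55 − 5 ≤ 246 → k ≤ 251 / 55 ≈ 4.56, so k = 4.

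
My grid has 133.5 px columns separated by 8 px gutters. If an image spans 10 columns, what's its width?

10-column span = 10·133.5 + 9·8 = 1407 px.

1407 px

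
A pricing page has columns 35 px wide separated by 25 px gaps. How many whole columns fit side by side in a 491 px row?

8 columns

Each extra column adds 35 + 25 = 60 px.
(491 + 25) / 60 = 8.60, so 8 columns fit.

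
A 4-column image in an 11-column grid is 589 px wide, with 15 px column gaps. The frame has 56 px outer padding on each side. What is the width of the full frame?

Subtracting 3 column gaps of 15 leaves 544 for 4 columns, so c = 136 px.
Total width: 2·56 + 11·136 + 10·15 = 1758 px.

1758 px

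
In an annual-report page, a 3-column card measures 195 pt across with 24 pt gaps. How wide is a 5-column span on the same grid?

341 pt

195 − 2·24 = 147; ÷3 gives c = 49 pt.
5 columns plus 4 gaps: 245 + 96 = 341 pt.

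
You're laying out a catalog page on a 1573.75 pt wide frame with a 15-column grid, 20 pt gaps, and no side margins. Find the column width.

Subtracting 14 gaps of 20 leaves 1293.75 for 15 columns, so c = 86.25 pt.

86.25 pt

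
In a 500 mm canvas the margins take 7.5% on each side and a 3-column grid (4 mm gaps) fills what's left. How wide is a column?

Each margin = 7.5% of 500 = 37.5 mm; content = 500 − 2·37.5 = 425 mm.
3c + 2·4 = 425 → 3c = 417 → c = 139 mm.

139 mm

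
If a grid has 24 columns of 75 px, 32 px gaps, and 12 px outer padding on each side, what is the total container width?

2560 px

Container = 2·12 + 24·75 + 23·32 = 24 + 1800 + 736 = 2560 px.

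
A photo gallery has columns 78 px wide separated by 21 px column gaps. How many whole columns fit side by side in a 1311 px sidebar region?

13 columns

13 columns: 13·78 + 12·21 = 1266 px ≤ 1311.
14 columns: 1365 px > 1311. So 13.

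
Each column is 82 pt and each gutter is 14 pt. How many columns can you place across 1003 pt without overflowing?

10 columns

Each extra column adds 82 + 14 = 96 pt.
(1003 + 14) / 96 = 10.59, so 10 columns fit.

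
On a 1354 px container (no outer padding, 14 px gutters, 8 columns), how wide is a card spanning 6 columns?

8c + 7·14 = 1354 → 8c = 1256 → c = 157 px.
6 columns plus 5 gutters: 942 + 70 = 1012 px.

1012 px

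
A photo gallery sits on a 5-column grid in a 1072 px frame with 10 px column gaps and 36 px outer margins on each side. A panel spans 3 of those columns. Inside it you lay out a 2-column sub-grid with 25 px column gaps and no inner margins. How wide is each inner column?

285.5 px

Take off 72 px of margins, leaving 1000 px.
1000 − 4·10 = 960; ÷5 gives c = 192 px.
3-column span = 3·192 + 2·10 = 596 px.
2 columns + 1 column gap: 2d + 1·25 = 596.
2d = 596 − 25 = 571, so d = 285.5 px.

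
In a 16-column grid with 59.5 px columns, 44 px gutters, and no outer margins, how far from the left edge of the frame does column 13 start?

1242 px

Before column 13: 12 columns + 12 gutters.
Offset = 12·(59.5 + 44) = 12·103.5 = 1242 px.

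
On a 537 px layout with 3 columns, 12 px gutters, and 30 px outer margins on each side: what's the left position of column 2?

193 px

Inside the margins: 537 − 60 = 477 px.
Subtracting 2 gutters of 12 leaves 453 for 3 columns, so c = 151 px.
Before column 2: the margin + 1 column + 1 gutter.
Offset = 30 + 1·(151 + 12) = 30 + 163 = 193 px.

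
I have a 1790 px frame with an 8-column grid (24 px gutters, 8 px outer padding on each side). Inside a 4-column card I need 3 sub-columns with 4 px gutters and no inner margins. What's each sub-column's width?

Outer content = 1790 − 2·8 = 1774 px.
Subtracting 7 gutters of 24 leaves 1606 for 8 columns, so c = 200.75 px.
4-column span = 4·200.75 + 3·24 = 875 px.
875 − 2·4 = 867; ÷3 gives d = 289 px.

289 px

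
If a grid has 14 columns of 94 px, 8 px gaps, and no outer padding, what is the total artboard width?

Artboard = 14·94 + 13·8 = 1316 + 104 = 1420 px.

1420 px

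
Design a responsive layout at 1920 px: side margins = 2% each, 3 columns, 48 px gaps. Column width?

582.4 px

Margins: 2% × 1920 = 38.4 px each, so content = 1920 − 76.8 = 1843.2 px.
Subtracting 2 gaps of 48 leaves 1747.2 for 3 columns, so c = 582.4 px.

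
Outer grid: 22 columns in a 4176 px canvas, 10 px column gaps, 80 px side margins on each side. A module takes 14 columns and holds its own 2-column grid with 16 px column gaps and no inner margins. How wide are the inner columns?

1268 px

Take off 160 px of margins, leaving 4016 px.
Subtracting 21 column gaps of 10 leaves 3806 for 22 columns, so c = 173 px.
Span of 14: 14·173 + 13·10 = 2422 + 130 = 2552 px.
2 columns + 1 column gap: 2d + 1·16 = 2552.
2d = 2552 − 16 = 2536, so d = 1268 px.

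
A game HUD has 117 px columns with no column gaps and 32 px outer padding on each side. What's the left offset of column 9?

Each column+gutter stride is 117 px; 8 of them past the 32 px margin is 32 + 936 = 968 px.

968 px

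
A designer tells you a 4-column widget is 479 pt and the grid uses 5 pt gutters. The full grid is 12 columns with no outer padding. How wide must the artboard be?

4c + 3·5 = 479 → 4c = 464 → c = 116 pt.
Artboard = 12·116 + 11·5 = 1392 + 55 = 1447 pt.

1447 pt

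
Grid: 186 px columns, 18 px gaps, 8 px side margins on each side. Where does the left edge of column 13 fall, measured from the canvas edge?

Each column+gutter stride is 204 px; 12 of them past the 8 px margin is 8 + 2448 = 2456 px.

2456 px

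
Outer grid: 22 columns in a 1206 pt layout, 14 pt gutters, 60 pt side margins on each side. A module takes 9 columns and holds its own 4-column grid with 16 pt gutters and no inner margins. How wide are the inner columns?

97 pt

Outer content = 1206 − 2·60 = 1086 pt.
22 columns + 21 gutters: 22c + 21·14 = 1086.
22c = 1086 − 294 = 792, so c = 36 pt.
9-column span = 9·36 + 8·14 = 436 pt.
436 − 3·16 = 388; ÷4 gives d = 97 pt.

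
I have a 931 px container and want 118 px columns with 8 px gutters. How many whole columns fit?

k columns need k·118 + (k−1)·8 = k·126 − 8.
k·126 − 8 ≤ 931 → k ≤ 939 / 126 ≈ 7.45, so k = 7.

7 columns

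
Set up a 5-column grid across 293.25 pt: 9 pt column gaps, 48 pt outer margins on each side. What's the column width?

Content width = 293.25 − 2·48 = 197.25 pt.
5c + 4·9 = 197.25 → 5c = 161.25 → c = 32.25 pt.

32.25 pt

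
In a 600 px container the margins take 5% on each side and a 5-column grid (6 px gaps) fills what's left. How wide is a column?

Each margin = 5% of 600 = 30 px; content = 600 − 2·30 = 540 px.
5c + 4·6 = 540 → 5c = 516 → c = 103.2 px.

103.2 px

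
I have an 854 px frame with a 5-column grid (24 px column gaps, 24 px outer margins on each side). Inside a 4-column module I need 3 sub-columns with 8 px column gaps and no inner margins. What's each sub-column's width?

Subtract both margins: 854 − 2·24 = 806 px.
Subtracting 4 column gaps of 24 leaves 710 for 5 columns, so c = 142 px.
Span of 4: 4·142 + 3·24 = 568 + 72 = 640 px.
640 − 2·8 = 624; ÷3 gives d = 208 px.

208 px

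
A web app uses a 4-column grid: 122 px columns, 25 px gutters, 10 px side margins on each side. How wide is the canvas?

583 px

Canvas = 2·10 + 4·122 + 3·25 = 20 + 488 + 75 = 583 px.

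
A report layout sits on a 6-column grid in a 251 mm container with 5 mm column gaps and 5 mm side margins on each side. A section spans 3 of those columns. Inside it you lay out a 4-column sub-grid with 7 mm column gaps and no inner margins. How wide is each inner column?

Take off 10 mm of margins, leaving 241 mm.
241 − 5·5 = 216; ÷6 gives c = 36 mm.
Span of 3: 3·36 + 2·5 = 108 + 10 = 118 mm.
118 − 3·7 = 97; ÷4 gives d = 24.25 mm.

24.25 mm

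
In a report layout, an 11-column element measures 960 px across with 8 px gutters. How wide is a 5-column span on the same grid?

432 px

11c + 10·8 = 960 → 11c = 880 → c = 80 px.
5 columns plus 4 gutters: 400 + 32 = 432 px.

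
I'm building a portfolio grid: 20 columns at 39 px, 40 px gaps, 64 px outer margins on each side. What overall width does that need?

Total width: 2·64 + 20·39 + 19·40 = 1668 px.

1668 px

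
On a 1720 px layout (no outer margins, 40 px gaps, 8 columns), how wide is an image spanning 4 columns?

840 px

Subtracting 7 gaps of 40 leaves 1440 for 8 columns, so c = 180 px.
4-column span = 4·180 + 3·40 = 840 px.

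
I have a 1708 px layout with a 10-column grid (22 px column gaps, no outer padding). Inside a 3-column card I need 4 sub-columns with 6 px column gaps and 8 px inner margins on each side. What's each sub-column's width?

115.75 px

1708 − 9·22 = 1510; ÷10 gives c = 151 px.
3-column span = 3·151 + 2·22 = 497 px.
Inner content = 497 − 2·8 = 481 px.
Subtracting 3 column gaps of 6 leaves 463 for 4 columns, so d = 115.75 px.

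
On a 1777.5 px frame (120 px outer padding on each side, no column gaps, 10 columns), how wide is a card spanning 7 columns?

Take off 240 px of margins, leaving 1537.5 px.
1537.5 / 10 = 153.75 px per column.
7-column span = 7·153.75 = 1076.25 px.

1076.25 px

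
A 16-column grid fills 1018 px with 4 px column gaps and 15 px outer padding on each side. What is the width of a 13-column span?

802 px

Content width = 1018 − 2·15 = 988 px.
Subtracting 15 column gaps of 4 leaves 928 for 16 columns, so c = 58 px.
Span of 13: 13·58 + 12·4 = 754 + 48 = 802 px.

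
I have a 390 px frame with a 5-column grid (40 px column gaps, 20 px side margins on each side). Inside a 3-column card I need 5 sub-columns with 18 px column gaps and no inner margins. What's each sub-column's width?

24.4 px

Take off 40 px of margins, leaving 350 px.
5 columns + 4 column gaps: 5c + 4·40 = 350.
5c = 350 − 160 = 190, so c = 38 px.
3 columns plus 2 column gaps: 114 + 80 = 194 px.
194 − 4·18 = 122; ÷5 gives d = 24.4 px.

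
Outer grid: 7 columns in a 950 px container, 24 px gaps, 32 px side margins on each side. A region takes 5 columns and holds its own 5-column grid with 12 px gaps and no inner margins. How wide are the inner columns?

115.6 px

Take off 64 px of margins, leaving 886 px.
Subtracting 6 gaps of 24 leaves 742 for 7 columns, so c = 106 px.
5 columns plus 4 gaps: 530 + 96 = 626 px.
5 columns + 4 gaps: 5d + 4·12 = 626.
5d = 626 − 48 = 578, so d = 115.6 px.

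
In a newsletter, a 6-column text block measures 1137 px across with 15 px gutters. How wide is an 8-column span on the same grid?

1521 px

6c + 5·15 = 1137 → 6c = 1062 → c = 177 px.
8 columns plus 7 gutters: 1416 + 105 = 1521 px.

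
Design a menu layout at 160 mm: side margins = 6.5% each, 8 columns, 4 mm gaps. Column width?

Each margin = 6.5% of 160 = 10.4 mm; content = 160 − 2·10.4 = 139.2 mm.
139.2 − 7·4 = 111.2; ÷8 gives c = 13.9 mm.

13.9 mm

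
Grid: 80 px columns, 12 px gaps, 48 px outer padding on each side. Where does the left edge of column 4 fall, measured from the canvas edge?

324 px

Before column 4: the margin + 3 columns + 3 gaps.
Offset = 48 + 3·(80 + 12) = 48 + 276 = 324 px.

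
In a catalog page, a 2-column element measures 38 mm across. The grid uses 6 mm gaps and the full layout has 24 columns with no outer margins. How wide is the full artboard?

522 mm

2 columns + 1 gap: 2c + 1·6 = 38.
2c = 38 − 6 = 32, so c = 16 mm.
Artboard = 24·16 + 23·6 = 384 + 138 = 522 mm.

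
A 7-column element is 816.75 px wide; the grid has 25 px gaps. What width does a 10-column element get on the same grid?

7 columns + 6 gaps: 7c + 6·25 = 816.75.
7c = 816.75 − 150 = 666.75, so c = 95.25 px.
Span of 10: 10·95.25 + 9·25 = 952.5 + 225 = 1177.5 px.

1177.5 px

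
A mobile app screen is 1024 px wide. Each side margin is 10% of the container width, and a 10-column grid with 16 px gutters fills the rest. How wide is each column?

Each margin = 10% of 1024 = 102.4 px; content = 1024 − 2·102.4 = 819.2 px.
Subtracting 9 gutters of 16 leaves 675.2 for 10 columns, so c = 67.52 px.

67.52 px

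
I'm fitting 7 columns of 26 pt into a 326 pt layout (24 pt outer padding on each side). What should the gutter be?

16 pt

Take off 48 pt of margins, leaving 278 pt.
7·26 + 6g = 278 → 6g = 96 → g = 16 pt.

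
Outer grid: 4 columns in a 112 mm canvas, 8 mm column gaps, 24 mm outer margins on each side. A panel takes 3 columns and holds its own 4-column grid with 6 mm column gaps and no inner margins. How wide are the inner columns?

7 mm

Outer content = 112 − 2·24 = 64 mm.
4c + 3·8 = 64 → 4c = 40 → c = 10 mm.
Span of 3: 3·10 + 2·8 = 30 + 16 = 46 mm.
4 columns + 3 column gaps: 4d + 3·6 = 46.
4d = 46 − 18 = 28, so d = 7 mm.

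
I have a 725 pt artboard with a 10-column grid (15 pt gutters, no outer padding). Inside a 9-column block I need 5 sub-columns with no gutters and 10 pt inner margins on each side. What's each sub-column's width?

126.2 pt

Subtracting 9 gutters of 15 leaves 590 for 10 columns, so c = 59 pt.
9-column span = 9·59 + 8·15 = 651 pt.
Inner content = 651 − 2·10 = 631 pt.
5d = 631 → d = 126.2 pt.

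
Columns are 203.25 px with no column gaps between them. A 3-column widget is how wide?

3-column span = 3·203.25 = 609.75 px.

609.75 px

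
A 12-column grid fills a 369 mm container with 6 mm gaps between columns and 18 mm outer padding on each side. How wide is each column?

Take off 36 mm of margins, leaving 333 mm.
12c + 11·6 = 333 → 12c = 267 → c = 22.25 mm.

22.25 mm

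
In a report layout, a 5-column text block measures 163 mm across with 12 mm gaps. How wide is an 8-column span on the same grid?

268 mm

Subtracting 4 gaps of 12 leaves 115 for 5 columns, so c = 23 mm.
8-column span = 8·23 + 7·12 = 268 mm.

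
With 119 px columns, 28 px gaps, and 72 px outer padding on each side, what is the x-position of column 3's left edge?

366 px

Each column+gutter stride is 147 px; 2 of them past the 72 px margin is 72 + 294 = 366 px.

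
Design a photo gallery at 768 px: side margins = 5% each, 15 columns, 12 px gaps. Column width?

768 × (1 − 2·5%) = 768 × 90% = 691.2 px for the columns.
15c + 14·12 = 691.2 → 15c = 523.2 → c = 34.88 px.

34.88 px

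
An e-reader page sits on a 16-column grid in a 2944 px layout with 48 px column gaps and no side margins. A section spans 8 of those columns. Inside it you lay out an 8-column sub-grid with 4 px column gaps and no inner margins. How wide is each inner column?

16c + 15·48 = 2944 → 16c = 2224 → c = 139 px.
8-column span = 8·139 + 7·48 = 1448 px.
1448 − 7·4 = 1420; ÷8 gives d = 177.5 px.

177.5 px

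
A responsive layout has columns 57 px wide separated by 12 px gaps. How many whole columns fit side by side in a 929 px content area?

13 columns

13 columns: 13·57 + 12·12 = 885 px ≤ 929.
14 columns: 954 px > 929. So 13.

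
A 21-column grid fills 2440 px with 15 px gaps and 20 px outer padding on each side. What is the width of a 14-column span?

Content width = 2440 − 2·20 = 2400 px.
21 columns + 20 gaps: 21c + 20·15 = 2400.
21c = 2400 − 300 = 2100, so c = 100 px.
14-column span = 14·100 + 13·15 = 1595 px.

1595 px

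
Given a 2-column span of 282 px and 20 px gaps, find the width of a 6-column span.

886 px

Subtracting 1 gap of 20 leaves 262 for 2 columns, so c = 131 px.
6-column span = 6·131 + 5·20 = 886 px.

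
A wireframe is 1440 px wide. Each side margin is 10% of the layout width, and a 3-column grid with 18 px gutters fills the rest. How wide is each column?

1440 × (1 − 2·10%) = 1440 × 80% = 1152 px for the columns.
Subtracting 2 gutters of 18 leaves 1116 for 3 columns, so c = 372 px.

372 px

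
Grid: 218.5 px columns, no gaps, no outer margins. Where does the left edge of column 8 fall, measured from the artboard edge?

1529.5 px

No margin, so column 8 starts at 7·(column + gutter) = 7·218.5 = 1529.5 px.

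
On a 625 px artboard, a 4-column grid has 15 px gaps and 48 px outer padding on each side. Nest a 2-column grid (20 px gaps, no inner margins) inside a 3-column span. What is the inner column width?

Take off 96 px of margins, leaving 529 px.
4c + 3·15 = 529 → 4c = 484 → c = 121 px.
3-column span = 3·121 + 2·15 = 393 px.
2d + 1·20 = 393 → 2d = 373 → d = 186.5 px.

186.5 px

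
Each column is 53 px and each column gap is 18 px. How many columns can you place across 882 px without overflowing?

12 columns

Each extra column adds 53 + 18 = 71 px.
(882 + 18) / 71 = 12.68, so 12 columns fit.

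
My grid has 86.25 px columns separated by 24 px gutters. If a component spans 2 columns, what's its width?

2 columns plus 1 gutter: 172.5 + 24 = 196.5 px.

196.5 px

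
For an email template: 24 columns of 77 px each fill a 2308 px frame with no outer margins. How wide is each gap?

24 columns take 24·77 = 1848 px; remaining 460 splits into 23 gaps.
g = 460 / 23 = 20 px.

20 px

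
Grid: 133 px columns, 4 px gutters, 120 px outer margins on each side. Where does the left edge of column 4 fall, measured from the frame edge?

531 px

Each column+gutter stride is 137 px; 3 of them past the 120 px margin is 120 + 411 = 531 px.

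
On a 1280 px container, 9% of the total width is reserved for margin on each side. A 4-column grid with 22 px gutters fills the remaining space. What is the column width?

Each margin = 9% of 1280 = 115.2 px; content = 1280 − 2·115.2 = 1049.6 px.
4c + 3·22 = 1049.6 → 4c = 983.6 → c = 245.9 px.

245.9 px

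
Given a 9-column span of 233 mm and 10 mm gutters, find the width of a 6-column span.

152 mm

233 − 8·10 = 153; ÷9 gives c = 17 mm.
Span of 6: 6·17 + 5·10 = 102 + 50 = 152 mm.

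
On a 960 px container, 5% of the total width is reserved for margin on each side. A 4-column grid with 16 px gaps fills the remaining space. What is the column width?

Each margin = 5% of 960 = 48 px; content = 960 − 2·48 = 864 px.
Subtracting 3 gaps of 16 leaves 816 for 4 columns, so c = 204 px.

204 px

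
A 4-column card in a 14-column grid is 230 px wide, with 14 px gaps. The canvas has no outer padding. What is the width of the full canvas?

4c + 3·14 = 230 → 4c = 188 → c = 47 px.
Canvas = 14·47 + 13·14 = 658 + 182 = 840 px.

840 px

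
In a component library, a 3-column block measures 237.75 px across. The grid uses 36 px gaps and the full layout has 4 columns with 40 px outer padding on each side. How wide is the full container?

237.75 − 2·36 = 165.75; ÷3 gives c = 55.25 px.
Adding margins, columns and gutters: 80 + 221 + 108 = 409 px.

409 px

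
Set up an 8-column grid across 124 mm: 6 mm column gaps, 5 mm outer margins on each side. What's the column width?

9 mm

Content width = 124 − 2·5 = 114 mm.
8 columns + 7 column gaps: 8c + 7·6 = 114.
8c = 114 − 42 = 72, so c = 9 mm.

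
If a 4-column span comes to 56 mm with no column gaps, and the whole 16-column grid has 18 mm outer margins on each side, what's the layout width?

56 / 4 = 14 mm per column.
Layout = 2·18 + 16·14 = 36 + 224 = 260 mm.

260 mm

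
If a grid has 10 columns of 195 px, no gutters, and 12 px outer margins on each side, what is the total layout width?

1974 px

Layout = 2·12 + 10·195 = 24 + 1950 = 1974 px.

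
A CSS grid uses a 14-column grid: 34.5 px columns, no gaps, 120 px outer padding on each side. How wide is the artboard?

Total width: 2·120 + 14·34.5 = 723 px.

723 px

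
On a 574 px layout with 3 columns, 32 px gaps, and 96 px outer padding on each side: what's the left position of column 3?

Content = 574 − 2·96 = 382 px.
3c + 2·32 = 382 → 3c = 318 → c = 106 px.
Before column 3: the margin + 2 columns + 2 gaps.
Offset = 96 + 2·(106 + 32) = 96 + 276 = 372 px.

372 px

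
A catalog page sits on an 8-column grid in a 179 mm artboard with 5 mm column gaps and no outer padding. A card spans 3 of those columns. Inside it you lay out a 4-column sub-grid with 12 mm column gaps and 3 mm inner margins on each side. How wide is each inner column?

8 columns + 7 column gaps: 8c + 7·5 = 179.
8c = 179 − 35 = 144, so c = 18 mm.
3-column span = 3·18 + 2·5 = 64 mm.
Inner content = 64 − 2·3 = 58 mm.
58 − 3·12 = 22; ÷4 gives d = 5.5 mm.

5.5 mm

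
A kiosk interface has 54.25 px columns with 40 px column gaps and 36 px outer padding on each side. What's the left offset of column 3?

224.5 px

Each column+gutter stride is 94.25 px; 2 of them past the 36 px margin is 36 + 188.5 = 224.5 px.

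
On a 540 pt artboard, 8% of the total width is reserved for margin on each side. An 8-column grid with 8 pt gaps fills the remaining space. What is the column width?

49.7 pt

540 × (1 − 2·8%) = 540 × 84% = 453.6 pt for the columns.
8c + 7·8 = 453.6 → 8c = 397.6 → c = 49.7 pt.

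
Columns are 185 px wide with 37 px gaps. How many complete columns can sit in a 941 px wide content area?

4 columns

4 columns: 4·185 + 3·37 = 851 px ≤ 941.
5 columns: 1073 px > 941. So 4.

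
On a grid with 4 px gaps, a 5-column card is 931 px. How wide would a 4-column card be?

Subtracting 4 gaps of 4 leaves 915 for 5 columns, so c = 183 px.
4 columns plus 3 gaps: 732 + 12 = 744 px.

744 px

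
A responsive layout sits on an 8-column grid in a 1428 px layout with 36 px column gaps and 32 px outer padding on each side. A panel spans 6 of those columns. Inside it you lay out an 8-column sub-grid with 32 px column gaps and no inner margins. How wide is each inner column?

Outer content = 1428 − 2·32 = 1364 px.
1364 − 7·36 = 1112; ÷8 gives c = 139 px.
6-column span = 6·139 + 5·36 = 1014 px.
Subtracting 7 column gaps of 32 leaves 790 for 8 columns, so d = 98.75 px.

98.75 px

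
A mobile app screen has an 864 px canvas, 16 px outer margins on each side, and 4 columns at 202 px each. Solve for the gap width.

Inside the margins: 864 − 32 = 832 px.
4·202 + 3g = 832 → 3g = 24 → g = 8 px.

8 px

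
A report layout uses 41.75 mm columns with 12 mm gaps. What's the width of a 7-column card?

364.25 mm

7-column span = 7·41.75 + 6·12 = 364.25 mm.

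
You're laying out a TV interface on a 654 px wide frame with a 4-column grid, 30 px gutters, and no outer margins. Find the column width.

141 px

4c + 3·30 = 654 → 4c = 564 → c = 141 px.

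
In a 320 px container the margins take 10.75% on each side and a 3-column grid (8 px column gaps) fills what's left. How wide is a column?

320 × (1 − 2·10.75%) = 320 × 78.5% = 251.2 px for the columns.
3 columns + 2 column gaps: 3c + 2·8 = 251.2.
3c = 251.2 − 16 = 235.2, so c = 78.4 px.

78.4 px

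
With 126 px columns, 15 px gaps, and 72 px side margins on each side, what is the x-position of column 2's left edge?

Each column+gutter stride is 141 px; 1 of them past the 72 px margin is 72 + 141 = 213 px.

213 px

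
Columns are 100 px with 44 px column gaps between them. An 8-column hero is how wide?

Span of 8: 8·100 + 7·44 = 800 + 308 = 1108 px.

1108 px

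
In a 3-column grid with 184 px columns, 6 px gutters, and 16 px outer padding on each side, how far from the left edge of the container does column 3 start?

Each column+gutter stride is 190 px; 2 of them past the 16 px margin is 16 + 380 = 396 px.

396 px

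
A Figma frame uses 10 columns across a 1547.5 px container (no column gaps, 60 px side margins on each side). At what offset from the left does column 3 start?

Content = 1547.5 − 2·60 = 1427.5 px.
10c = 1427.5 → c = 142.75 px.
Column 3 starts at margin + 2·(column + gutter) = 60 + 2·142.75 = 345.5 px.

345.5 px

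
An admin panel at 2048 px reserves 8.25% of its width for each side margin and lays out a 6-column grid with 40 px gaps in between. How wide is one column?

251.68 px

Margins: 8.25% × 2048 = 168.96 px each, so content = 2048 − 337.92 = 1710.08 px.
1710.08 − 5·40 = 1510.08; ÷6 gives c = 251.68 px.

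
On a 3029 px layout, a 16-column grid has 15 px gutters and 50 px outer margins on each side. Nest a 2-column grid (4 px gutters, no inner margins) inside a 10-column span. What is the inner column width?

910.5 px

Inside the margins: 3029 − 100 = 2929 px.
16 columns + 15 gutters: 16c + 15·15 = 2929.
16c = 2929 − 225 = 2704, so c = 169 px.
10-column span = 10·169 + 9·15 = 1825 px.
2d + 1·4 = 1825 → 2d = 1821 → d = 910.5 px.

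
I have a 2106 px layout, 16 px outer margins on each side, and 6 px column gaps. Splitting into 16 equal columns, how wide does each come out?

Content width = 2106 − 2·16 = 2074 px.
16 columns + 15 column gaps: 16c + 15·6 = 2074.
16c = 2074 − 90 = 1984, so c = 124 px.

124 px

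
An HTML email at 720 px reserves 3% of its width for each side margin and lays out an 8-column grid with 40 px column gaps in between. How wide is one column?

Margins: 3% × 720 = 21.6 px each, so content = 720 − 43.2 = 676.8 px.
8 columns + 7 column gaps: 8c + 7·40 = 676.8.
8c = 676.8 − 280 = 396.8, so c = 49.6 px.

49.6 px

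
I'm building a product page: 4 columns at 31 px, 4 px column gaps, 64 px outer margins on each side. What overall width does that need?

Adding margins, columns and gutters: 128 + 124 + 12 = 264 px.

264 px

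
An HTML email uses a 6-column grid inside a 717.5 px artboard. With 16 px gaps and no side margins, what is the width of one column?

6 columns + 5 gaps: 6c + 5·16 = 717.5.
6c = 717.5 − 80 = 637.5, so c = 106.25 px.

106.25 px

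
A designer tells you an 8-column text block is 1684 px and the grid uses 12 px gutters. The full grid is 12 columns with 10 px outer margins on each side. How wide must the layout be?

2552 px

1684 − 7·12 = 1600; ÷8 gives c = 200 px.
Total width: 2·10 + 12·200 + 11·12 = 2552 px.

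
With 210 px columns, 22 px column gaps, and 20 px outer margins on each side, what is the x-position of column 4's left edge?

716 px

Each column+gutter stride is 232 px; 3 of them past the 20 px margin is 20 + 696 = 716 px.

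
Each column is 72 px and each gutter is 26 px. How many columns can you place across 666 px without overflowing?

7 columns

7 columns: 7·72 + 6·26 = 660 px ≤ 666.
8 columns: 758 px > 666. So 7.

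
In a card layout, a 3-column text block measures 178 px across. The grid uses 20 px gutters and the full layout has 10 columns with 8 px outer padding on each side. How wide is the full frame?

656 px

3 columns + 2 gutters: 3c + 2·20 = 178.
3c = 178 − 40 = 138, so c = 46 px.
Adding margins, columns and gutters: 16 + 460 + 180 = 656 px.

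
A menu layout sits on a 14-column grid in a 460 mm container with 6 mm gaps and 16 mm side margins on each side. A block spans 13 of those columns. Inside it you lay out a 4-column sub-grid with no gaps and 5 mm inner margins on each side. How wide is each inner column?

Outer content = 460 − 2·16 = 428 mm.
14 columns + 13 gaps: 14c + 13·6 = 428.
14c = 428 − 78 = 350, so c = 25 mm.
Span of 13: 13·25 + 12·6 = 325 + 72 = 397 mm.
Inner content = 397 − 2·5 = 387 mm.
With no gaps, each column is 387/4 = 96.75 mm.

96.75 mm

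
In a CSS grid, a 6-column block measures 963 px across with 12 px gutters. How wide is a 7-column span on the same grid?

6c + 5·12 = 963 → 6c = 903 → c = 150.5 px.
7-column span = 7·150.5 + 6·12 = 1125.5 px.

1125.5 px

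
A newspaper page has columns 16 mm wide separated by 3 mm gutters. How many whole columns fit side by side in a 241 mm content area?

12 columns

12 columns: 12·16 + 11·3 = 225 mm ≤ 241.
13 columns: 244 mm > 241. So 12.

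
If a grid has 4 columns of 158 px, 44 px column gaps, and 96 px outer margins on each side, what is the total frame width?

Total width: 2·96 + 4·158 + 3·44 = 956 px.

956 px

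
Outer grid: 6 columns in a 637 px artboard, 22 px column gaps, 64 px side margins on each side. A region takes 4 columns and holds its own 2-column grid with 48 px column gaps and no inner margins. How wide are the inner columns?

142 px

Subtract both margins: 637 − 2·64 = 509 px.
Subtracting 5 column gaps of 22 leaves 399 for 6 columns, so c = 66.5 px.
4-column span = 4·66.5 + 3·22 = 332 px.
Subtracting 1 column gap of 48 leaves 284 for 2 columns, so d = 142 px.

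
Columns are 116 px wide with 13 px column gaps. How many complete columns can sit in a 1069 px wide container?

8 columns

Each extra column adds 116 + 13 = 129 px.
(1069 + 13) / 129 = 8.39, so 8 columns fit.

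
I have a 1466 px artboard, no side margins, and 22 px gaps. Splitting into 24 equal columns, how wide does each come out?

40 px

24c + 23·22 = 1466 → 24c = 960 → c = 40 px.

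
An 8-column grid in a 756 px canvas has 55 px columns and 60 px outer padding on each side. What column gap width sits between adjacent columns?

28 px

Take off 120 px of margins, leaving 636 px.
8·55 + 7g = 636 → 7g = 196 → g = 28 px.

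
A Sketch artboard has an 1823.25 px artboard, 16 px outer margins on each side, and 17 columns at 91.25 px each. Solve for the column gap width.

15 px

Take off 32 px of margins, leaving 1791.25 px.
Columns use 1551.25 px, leaving 240 px across 16 column gaps = 15 px each.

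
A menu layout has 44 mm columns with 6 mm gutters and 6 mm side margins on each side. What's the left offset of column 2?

Each column+gutter stride is 50 mm; 1 of them past the 6 mm margin is 6 + 50 = 56 mm.

56 mm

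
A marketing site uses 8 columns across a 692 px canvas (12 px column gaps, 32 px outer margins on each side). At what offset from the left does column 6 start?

Subtract both margins: 692 − 2·32 = 628 px.
8 columns + 7 column gaps: 8c + 7·12 = 628.
8c = 628 − 84 = 544, so c = 68 px.
Each column+gutter stride is 80 px; 5 of them past the 32 px margin is 32 + 400 = 432 px.

432 px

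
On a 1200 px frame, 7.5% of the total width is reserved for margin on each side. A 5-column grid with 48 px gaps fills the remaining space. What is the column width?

1200 × (1 − 2·7.5%) = 1200 × 85% = 1020 px for the columns.
5 columns + 4 gaps: 5c + 4·48 = 1020.
5c = 1020 − 192 = 828, so c = 165.6 px.

165.6 px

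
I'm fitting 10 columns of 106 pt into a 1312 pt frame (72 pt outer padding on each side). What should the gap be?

Inside the margins: 1312 − 144 = 1168 pt.
10·106 + 9g = 1168 → 9g = 108 → g = 12 pt.

12 pt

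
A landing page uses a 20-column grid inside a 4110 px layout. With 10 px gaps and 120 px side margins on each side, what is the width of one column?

Inside the margins: 4110 − 240 = 3870 px.
3870 − 19·10 = 3680; ÷20 gives c = 184 px.

184 px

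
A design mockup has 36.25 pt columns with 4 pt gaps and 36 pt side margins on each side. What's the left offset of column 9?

358 pt

Each column+gutter stride is 40.25 pt; 8 of them past the 36 pt margin is 36 + 322 = 358 pt.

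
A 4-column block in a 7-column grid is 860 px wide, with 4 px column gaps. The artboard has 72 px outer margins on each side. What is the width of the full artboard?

1652 px

4 columns + 3 column gaps: 4c + 3·4 = 860.
4c = 860 − 12 = 848, so c = 212 px.
Artboard = 2·72 + 7·212 + 6·4 = 144 + 1484 + 24 = 1652 px.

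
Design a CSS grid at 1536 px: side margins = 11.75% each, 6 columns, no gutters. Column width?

Margins: 11.75% × 1536 = 180.48 px each, so content = 1536 − 360.96 = 1175.04 px.
1175.04 / 6 = 195.84 px per column.

195.84 px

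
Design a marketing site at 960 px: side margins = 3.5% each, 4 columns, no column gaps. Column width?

Margins: 3.5% × 960 = 33.6 px each, so content = 960 − 67.2 = 892.8 px.
4c = 892.8 → c = 223.2 px.

223.2 px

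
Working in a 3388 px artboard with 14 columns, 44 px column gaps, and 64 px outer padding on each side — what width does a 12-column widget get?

2788 px

Take off 128 px of margins, leaving 3260 px.
Subtracting 13 column gaps of 44 leaves 2688 for 14 columns, so c = 192 px.
Span of 12: 12·192 + 11·44 = 2304 + 484 = 2788 px.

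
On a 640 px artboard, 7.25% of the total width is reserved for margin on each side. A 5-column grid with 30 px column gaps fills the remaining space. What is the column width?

85.44 px

Each margin = 7.25% of 640 = 46.4 px; content = 640 − 2·46.4 = 547.2 px.
5 columns + 4 column gaps: 5c + 4·30 = 547.2.
5c = 547.2 − 120 = 427.2, so c = 85.44 px.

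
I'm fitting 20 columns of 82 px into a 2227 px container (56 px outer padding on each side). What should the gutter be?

Inside the margins: 2227 − 112 = 2115 px.
Columns use 1640 px, leaving 475 px across 19 gutters = 25 px each.

25 px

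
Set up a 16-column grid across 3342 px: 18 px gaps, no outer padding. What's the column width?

Subtracting 15 gaps of 18 leaves 3072 for 16 columns, so c = 192 px.

192 px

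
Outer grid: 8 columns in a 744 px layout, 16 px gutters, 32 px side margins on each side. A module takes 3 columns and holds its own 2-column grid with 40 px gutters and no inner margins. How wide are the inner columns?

102.5 px

Outer content = 744 − 2·32 = 680 px.
8c + 7·16 = 680 → 8c = 568 → c = 71 px.
Span of 3: 3·71 + 2·16 = 213 + 32 = 245 px.
245 − 1·40 = 205; ÷2 gives d = 102.5 px.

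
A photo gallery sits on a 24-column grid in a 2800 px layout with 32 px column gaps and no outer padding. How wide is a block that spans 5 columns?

24c + 23·32 = 2800 → 24c = 2064 → c = 86 px.
5 columns plus 4 column gaps: 430 + 128 = 558 px.

558 px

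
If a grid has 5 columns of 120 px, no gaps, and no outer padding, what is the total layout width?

Summing: 600 = 600 px.

600 px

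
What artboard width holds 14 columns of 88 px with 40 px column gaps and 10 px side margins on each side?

1772 px

Artboard = 2·10 + 14·88 + 13·40 = 20 + 1232 + 520 = 1772 px.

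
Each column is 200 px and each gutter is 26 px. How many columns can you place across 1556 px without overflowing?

Each extra column adds 200 + 26 = 226 px.
(1556 + 26) / 226 = 7.00, so 7 columns fit.

7 columns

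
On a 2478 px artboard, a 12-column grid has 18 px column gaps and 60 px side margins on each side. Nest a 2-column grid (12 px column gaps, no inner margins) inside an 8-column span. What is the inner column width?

Inside the margins: 2478 − 120 = 2358 px.
Subtracting 11 column gaps of 18 leaves 2160 for 12 columns, so c = 180 px.
Span of 8: 8·180 + 7·18 = 1440 + 126 = 1566 px.
Subtracting 1 column gap of 12 leaves 1554 for 2 columns, so d = 777 px.

777 px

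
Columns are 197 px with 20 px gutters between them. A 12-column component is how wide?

2584 px

12-column span = 12·197 + 11·20 = 2584 px.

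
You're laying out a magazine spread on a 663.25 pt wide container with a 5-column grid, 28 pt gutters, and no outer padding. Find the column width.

5c + 4·28 = 663.25 → 5c = 551.25 → c = 110.25 pt.

110.25 pt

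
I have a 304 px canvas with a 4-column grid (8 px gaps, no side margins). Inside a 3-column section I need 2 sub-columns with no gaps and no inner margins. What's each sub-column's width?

113 px

Subtracting 3 gaps of 8 leaves 280 for 4 columns, so c = 70 px.
3-column span = 3·70 + 2·8 = 226 px.
2d = 226 → d = 113 px.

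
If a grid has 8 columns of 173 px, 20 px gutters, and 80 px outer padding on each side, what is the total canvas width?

1684 px

Total width: 2·80 + 8·173 + 7·20 = 1684 px.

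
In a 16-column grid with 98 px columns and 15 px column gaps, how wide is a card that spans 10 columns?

1115 px

10 columns plus 9 column gaps: 980 + 135 = 1115 px.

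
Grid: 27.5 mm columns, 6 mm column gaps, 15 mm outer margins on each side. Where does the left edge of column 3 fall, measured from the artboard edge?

82 mm

Before column 3: the margin + 2 columns + 2 column gaps.
Offset = 15 + 2·(27.5 + 6) = 15 + 67 = 82 mm.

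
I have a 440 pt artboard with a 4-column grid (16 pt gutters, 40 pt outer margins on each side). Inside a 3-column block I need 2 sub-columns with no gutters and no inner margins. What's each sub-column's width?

Subtract both margins: 440 − 2·40 = 360 pt.
4 columns + 3 gutters: 4c + 3·16 = 360.
4c = 360 − 48 = 312, so c = 78 pt.
3-column span = 3·78 + 2·16 = 266 pt.
2d = 266 → d = 133 pt.

133 pt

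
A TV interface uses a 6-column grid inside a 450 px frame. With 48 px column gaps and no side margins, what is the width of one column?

450 − 5·48 = 210; ÷6 gives c = 35 px.

35 px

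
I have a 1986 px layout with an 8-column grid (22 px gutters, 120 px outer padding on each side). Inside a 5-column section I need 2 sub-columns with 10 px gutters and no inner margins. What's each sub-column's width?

Take off 240 px of margins, leaving 1746 px.
8 columns + 7 gutters: 8c + 7·22 = 1746.
8c = 1746 − 154 = 1592, so c = 199 px.
5-column span = 5·199 + 4·22 = 1083 px.
Subtracting 1 gutter of 10 leaves 1073 for 2 columns, so d = 536.5 px.

536.5 px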